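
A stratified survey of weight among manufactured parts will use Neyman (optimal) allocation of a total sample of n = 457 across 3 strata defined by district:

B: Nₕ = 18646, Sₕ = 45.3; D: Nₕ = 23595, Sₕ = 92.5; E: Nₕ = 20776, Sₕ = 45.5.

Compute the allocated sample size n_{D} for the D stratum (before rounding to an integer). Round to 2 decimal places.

251.08

Neyman allocation: nₕ = n·NₕSₕ / Σⱼ NⱼSⱼ.
Σ NⱼSⱼ = 18646·45.3 + 23595·92.5 + 20776·45.5 = 3.9725093 × 10^6.
n_{D} = 457·23595·92.5 / (3.9725093 × 10^6) = 251.08.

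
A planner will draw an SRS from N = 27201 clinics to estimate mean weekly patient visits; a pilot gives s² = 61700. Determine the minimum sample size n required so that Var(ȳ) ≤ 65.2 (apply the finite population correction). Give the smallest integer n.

915

Without fpc, n₀ = s²/D = 61700/65.2 = 946.3190.
With fpc, (1 − n/N)·s²/n ≤ D requires n ≥ n₀/(1 + n₀/N) = 946.3190/(1 + 946.3190/27201) = 914.5035.
Rounding up, n = 915.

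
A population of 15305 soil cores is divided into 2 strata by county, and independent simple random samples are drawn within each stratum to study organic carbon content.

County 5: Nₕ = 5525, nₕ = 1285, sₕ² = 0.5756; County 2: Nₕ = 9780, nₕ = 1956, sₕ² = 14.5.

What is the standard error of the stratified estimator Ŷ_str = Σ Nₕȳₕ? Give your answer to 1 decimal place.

760.1

Var(Ŷ_str) = Σₕ Nₕ²(1 − fₕ)sₕ²/nₕ.
County 5: 5525²·(1 − 1285/5525)·0.5756/1285 = 10493.39.
County 2: 9780²·(1 − 1956/9780)·14.5/1956 = 567240.
Sum = 577733.39.
SE = √(577733.39) = 760.1.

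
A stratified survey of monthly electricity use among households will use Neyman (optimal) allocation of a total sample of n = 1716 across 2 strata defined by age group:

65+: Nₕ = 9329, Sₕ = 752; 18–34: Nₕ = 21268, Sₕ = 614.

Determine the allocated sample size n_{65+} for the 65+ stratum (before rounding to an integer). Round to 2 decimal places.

599.70

Neyman allocation: nₕ = n·NₕSₕ / Σⱼ NⱼSⱼ.
Σ NⱼSⱼ = 9329·752 + 21268·614 = 2.007396 × 10^7.
n_{65+} = 1716·9329·752 / (2.007396 × 10^7) = 599.70.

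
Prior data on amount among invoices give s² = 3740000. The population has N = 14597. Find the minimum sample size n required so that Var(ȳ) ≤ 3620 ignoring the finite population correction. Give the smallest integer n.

Without fpc, n₀ = s²/D = 3740000/3620 = 1033.1492.
Rounding up, n = 1034.

1034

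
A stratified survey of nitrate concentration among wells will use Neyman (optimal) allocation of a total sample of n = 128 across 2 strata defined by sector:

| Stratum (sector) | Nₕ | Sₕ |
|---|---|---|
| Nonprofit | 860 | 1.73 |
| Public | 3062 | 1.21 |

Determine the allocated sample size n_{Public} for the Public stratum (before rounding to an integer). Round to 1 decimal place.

Neyman allocation: nₕ = n·NₕSₕ / Σⱼ NⱼSⱼ.
Σ NⱼSⱼ = 860·1.73 + 3062·1.21 = 5192.82.
n_{Public} = 128·3062·1.21 / 5192.82 = 91.3.

91.3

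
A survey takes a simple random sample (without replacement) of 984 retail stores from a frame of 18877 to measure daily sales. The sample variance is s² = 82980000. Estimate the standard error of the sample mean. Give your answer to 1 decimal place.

Under SRS without replacement, Var(ȳ) = (1 − f)·s²/n with f = n/N = 984/18877 = 0.05212693.
Var(ȳ) = (1 − 0.05212693)·82980000/984 = 0.94787307·84329.268 = 79933.443.
SE(ȳ) = √(79933.443) = 282.7.

282.7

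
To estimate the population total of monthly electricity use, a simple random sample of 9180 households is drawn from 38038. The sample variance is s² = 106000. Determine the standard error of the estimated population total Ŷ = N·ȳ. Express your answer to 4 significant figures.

112600

Var(Ŷ) = N²·Var(ȳ) = N²·(1 − n/N)·s²/n.
f = 9180/38038 = 0.24133761; Var(ȳ) = 0.75866239·106000/9180 = 8.760154.
Var(Ŷ) = 38038² · 8.760154 = 1.2674974 × 10^10.
SE(Ŷ) = √(1.2674974 × 10^10) = 112600.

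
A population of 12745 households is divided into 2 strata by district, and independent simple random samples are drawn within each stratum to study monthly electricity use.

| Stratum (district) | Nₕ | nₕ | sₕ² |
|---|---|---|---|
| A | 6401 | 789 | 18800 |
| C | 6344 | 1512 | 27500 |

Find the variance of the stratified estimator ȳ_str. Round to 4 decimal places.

8.7018

Var(ȳ_str) = Σₕ Wₕ²(1 − fₕ)sₕ²/nₕ with Wₕ = Nₕ/N, N = 12745.
A: Wₕ = 0.50223617; term = 0.50223617²·(1 − 0.12326199)·18800/789 = 5.2694666.
C: Wₕ = 0.49776383; term = 0.49776383²·(1 − 0.23833544)·27500/1512 = 3.4323481.
Sum = 8.7018147.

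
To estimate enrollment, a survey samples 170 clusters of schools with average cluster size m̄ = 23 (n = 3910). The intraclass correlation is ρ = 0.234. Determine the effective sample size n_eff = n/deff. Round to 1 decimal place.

636.0

deff = 1 + (23 − 1)·0.234 = 1 + 5.148 = 6.148.
n_eff = 3910 / 6.148 = 636.0.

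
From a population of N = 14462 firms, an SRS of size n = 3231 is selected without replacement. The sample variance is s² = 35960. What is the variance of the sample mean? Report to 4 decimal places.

Under SRS without replacement, Var(ȳ) = (1 − f)·s²/n with f = n/N = 3231/14462 = 0.22341308.
Var(ȳ) = (1 − 0.22341308)·35960/3231 = 0.77658692·11.129681 = 8.6431648.

8.6432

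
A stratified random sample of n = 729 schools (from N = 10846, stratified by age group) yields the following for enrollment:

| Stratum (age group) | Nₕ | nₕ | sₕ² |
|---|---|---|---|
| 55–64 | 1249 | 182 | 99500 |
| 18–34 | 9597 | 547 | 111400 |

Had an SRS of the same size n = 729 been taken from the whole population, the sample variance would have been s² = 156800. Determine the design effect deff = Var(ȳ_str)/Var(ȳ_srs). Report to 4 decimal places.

0.7803

Var(ȳ_str) = Σ Wₕ²(1−fₕ)sₕ²/nₕ with Wₕ = Nₕ/10846:
  55–64: (1249/10846)²·(1−182/1249)·99500/182 = 6.1935458
  18–34: (9597/10846)²·(1−547/9597)·111400/547 = 150.36361
  → Var(ȳ_str) = 156.55716.
Var(ȳ_srs) = (1 − 729/10846)·156800/729 = 200.63222.
deff = 156.55716 / 200.63222 = 0.7803.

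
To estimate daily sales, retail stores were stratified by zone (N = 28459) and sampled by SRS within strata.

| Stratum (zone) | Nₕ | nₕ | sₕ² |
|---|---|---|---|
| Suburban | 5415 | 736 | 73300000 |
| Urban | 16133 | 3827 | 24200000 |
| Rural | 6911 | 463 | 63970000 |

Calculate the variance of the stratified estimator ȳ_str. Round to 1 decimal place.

Var(ȳ_str) = Σₕ Wₕ²(1 − fₕ)sₕ²/nₕ with Wₕ = Nₕ/N, N = 28459.
Suburban: Wₕ = 0.19027373; term = 0.19027373²·(1 − 0.13591874)·73300000/736 = 3115.5763.
Urban: Wₕ = 0.56688570; term = 0.56688570²·(1 − 0.23721564)·24200000/3827 = 1550.0642.
Rural: Wₕ = 0.24284058; term = 0.24284058²·(1 − 0.06699465)·63970000/463 = 7601.8975.
Sum = 12267.538.

12267.5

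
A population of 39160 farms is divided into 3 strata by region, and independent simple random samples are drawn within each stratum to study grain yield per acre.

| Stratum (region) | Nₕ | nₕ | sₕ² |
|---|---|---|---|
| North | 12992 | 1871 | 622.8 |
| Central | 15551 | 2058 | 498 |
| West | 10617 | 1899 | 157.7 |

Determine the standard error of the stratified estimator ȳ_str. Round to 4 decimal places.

0.2636

Var(ȳ_str) = Σₕ Wₕ²(1 − fₕ)sₕ²/nₕ with Wₕ = Nₕ/N, N = 39160.
North: Wₕ = 0.33176711; term = 0.33176711²·(1 − 0.14401170)·622.8/1871 = 0.031362401.
Central: Wₕ = 0.39711440; term = 0.39711440²·(1 − 0.13233876)·498/2058 = 0.033110478.
West: Wₕ = 0.27111849; term = 0.27111849²·(1 − 0.17886409)·157.7/1899 = 0.0050123345.
Sum = 0.069485214.
SE = √(0.069485214) = 0.2636.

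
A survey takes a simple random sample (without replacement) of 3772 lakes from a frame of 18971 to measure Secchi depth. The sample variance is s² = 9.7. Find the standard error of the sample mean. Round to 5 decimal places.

0.04539

Under SRS without replacement, Var(ȳ) = (1 − f)·s²/n with f = n/N = 3772/18971 = 0.19882979.
Var(ȳ) = (1 − 0.19882979)·9.7/3772 = 0.80117021·0.0025715801 = 0.0020602733.
SE(ȳ) = √(0.0020602733) = 0.04539.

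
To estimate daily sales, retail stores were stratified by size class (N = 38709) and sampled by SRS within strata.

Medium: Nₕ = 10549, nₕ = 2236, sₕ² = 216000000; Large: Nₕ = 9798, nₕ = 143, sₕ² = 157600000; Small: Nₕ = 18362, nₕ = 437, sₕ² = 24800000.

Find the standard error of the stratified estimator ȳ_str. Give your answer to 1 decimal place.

Var(ȳ_str) = Σₕ Wₕ²(1 − fₕ)sₕ²/nₕ with Wₕ = Nₕ/N, N = 38709.
Medium: Wₕ = 0.27252060; term = 0.27252060²·(1 − 0.21196322)·216000000/2236 = 5653.6266.
Large: Wₕ = 0.25311943; term = 0.25311943²·(1 − 0.01459482)·157600000/143 = 69580.25.
Small: Wₕ = 0.47435997; term = 0.47435997²·(1 − 0.02379915)·24800000/437 = 12465.953.
Sum = 87699.83.
SE = √(87699.83) = 296.1.

296.1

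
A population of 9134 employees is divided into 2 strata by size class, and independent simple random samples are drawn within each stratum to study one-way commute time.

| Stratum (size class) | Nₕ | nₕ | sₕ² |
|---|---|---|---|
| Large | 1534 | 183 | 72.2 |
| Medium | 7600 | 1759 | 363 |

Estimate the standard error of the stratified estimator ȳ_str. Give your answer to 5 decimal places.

Var(ȳ_str) = Σₕ Wₕ²(1 − fₕ)sₕ²/nₕ with Wₕ = Nₕ/N, N = 9134.
Large: Wₕ = 0.16794395; term = 0.16794395²·(1 − 0.11929596)·72.2/183 = 0.0098004226.
Medium: Wₕ = 0.83205605; term = 0.83205605²·(1 − 0.23144737)·363/1759 = 0.10980436.
Sum = 0.11960478.
SE = √(0.11960478) = 0.34584.

0.34584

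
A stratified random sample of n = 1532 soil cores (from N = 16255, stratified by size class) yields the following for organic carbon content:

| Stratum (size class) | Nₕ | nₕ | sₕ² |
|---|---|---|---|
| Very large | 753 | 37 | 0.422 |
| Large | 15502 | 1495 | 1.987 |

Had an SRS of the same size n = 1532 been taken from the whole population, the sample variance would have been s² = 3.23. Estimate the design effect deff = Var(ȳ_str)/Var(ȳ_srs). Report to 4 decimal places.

Var(ȳ_str) = Σ Wₕ²(1−fₕ)sₕ²/nₕ with Wₕ = Nₕ/16255:
  Very large: (753/16255)²·(1−37/753)·0.422/37 = 2.3272593 × 10^-5
  Large: (15502/16255)²·(1−1495/15502)·1.987/1495 = 0.0010922337
  → Var(ȳ_str) = 0.0011155063.
Var(ȳ_srs) = (1 − 1532/16255)·3.23/1532 = 0.001909647.
deff = 0.0011155063 / 0.001909647 = 0.5841.

0.5841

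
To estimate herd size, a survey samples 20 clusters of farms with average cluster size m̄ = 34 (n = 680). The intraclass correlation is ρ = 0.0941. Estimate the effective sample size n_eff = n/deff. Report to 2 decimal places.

deff = 1 + (34 − 1)·0.0941 = 1 + 3.1053 = 4.1053.
n_eff = 680 / 4.1053 = 165.64.

165.64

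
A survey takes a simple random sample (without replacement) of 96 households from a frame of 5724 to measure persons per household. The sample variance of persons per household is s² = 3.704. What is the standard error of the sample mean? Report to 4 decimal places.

0.1948

Under SRS without replacement, Var(ȳ) = (1 − f)·s²/n with f = n/N = 96/5724 = 0.01677149.
Var(ȳ) = (1 − 0.01677149)·3.704/96 = 0.98322851·0.038583333 = 0.037936233.
SE(ȳ) = √(0.037936233) = 0.1948.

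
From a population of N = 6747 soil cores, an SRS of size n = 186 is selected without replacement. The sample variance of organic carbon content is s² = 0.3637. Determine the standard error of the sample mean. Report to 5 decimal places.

Under SRS without replacement, Var(ȳ) = (1 − f)·s²/n with f = n/N = 186/6747 = 0.02756781.
Var(ȳ) = (1 − 0.02756781)·0.3637/186 = 0.97243219·0.0019553763 = 0.0019014709.
SE(ȳ) = √(0.0019014709) = 0.04361.

0.04361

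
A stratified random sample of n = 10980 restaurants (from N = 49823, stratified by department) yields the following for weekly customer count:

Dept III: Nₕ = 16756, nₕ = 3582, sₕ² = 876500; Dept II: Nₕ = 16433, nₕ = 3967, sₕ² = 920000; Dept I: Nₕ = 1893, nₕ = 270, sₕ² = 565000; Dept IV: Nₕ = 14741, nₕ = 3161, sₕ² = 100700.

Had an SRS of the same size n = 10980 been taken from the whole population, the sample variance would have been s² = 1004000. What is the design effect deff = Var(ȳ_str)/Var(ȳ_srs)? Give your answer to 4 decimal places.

0.6408

Var(ȳ_str) = Σ Wₕ²(1−fₕ)sₕ²/nₕ with Wₕ = Nₕ/49823:
  Dept III: (16756/49823)²·(1−3582/16756)·876500/3582 = 21.759785
  Dept II: (16433/49823)²·(1−3967/16433)·920000/3967 = 19.138586
  Dept I: (1893/49823)²·(1−270/1893)·565000/270 = 2.589966
  Dept IV: (14741/49823)²·(1−3161/14741)·100700/3161 = 2.190689
  → Var(ȳ_str) = 45.679026.
Var(ȳ_srs) = (1 − 10980/49823)·1004000/10980 = 71.287644.
deff = 45.679026 / 71.287644 = 0.6408.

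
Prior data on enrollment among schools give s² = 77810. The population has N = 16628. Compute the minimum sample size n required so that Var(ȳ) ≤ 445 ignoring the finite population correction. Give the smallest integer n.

175

Without fpc, n₀ = s²/D = 77810/445 = 174.8539.
Rounding up, n = 175.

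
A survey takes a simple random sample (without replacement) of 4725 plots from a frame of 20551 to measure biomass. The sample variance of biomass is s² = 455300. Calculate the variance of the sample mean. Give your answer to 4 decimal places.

74.2051

Under SRS without replacement, Var(ȳ) = (1 − f)·s²/n with f = n/N = 4725/20551 = 0.22991582.
Var(ȳ) = (1 − 0.22991582)·455300/4725 = 0.77008418·96.359788 = 74.205149.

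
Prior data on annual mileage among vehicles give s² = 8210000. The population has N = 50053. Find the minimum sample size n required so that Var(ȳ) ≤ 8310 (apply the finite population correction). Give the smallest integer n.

969

Without fpc, n₀ = s²/D = 8210000/8310 = 987.9663.
With fpc, (1 − n/N)·s²/n ≤ D requires n ≥ n₀/(1 + n₀/N) = 987.9663/(1 + 987.9663/50053) = 968.8429.
Rounding up, n = 969.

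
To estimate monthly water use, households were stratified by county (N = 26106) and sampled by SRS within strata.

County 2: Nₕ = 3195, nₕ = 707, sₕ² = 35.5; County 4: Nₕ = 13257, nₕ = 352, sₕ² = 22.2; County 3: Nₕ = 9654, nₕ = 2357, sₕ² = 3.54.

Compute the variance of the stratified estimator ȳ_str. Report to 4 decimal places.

Var(ȳ_str) = Σₕ Wₕ²(1 − fₕ)sₕ²/nₕ with Wₕ = Nₕ/N, N = 26106.
County 2: Wₕ = 0.12238566; term = 0.12238566²·(1 − 0.22128326)·35.5/707 = 5.8566532 × 10^-4.
County 4: Wₕ = 0.50781430; term = 0.50781430²·(1 − 0.02655201)·22.2/352 = 0.015831895.
County 3: Wₕ = 0.36980005; term = 0.36980005²·(1 − 0.24414750)·3.54/2357 = 1.5524394 × 10^-4.
Sum = 0.016572804.

0.0166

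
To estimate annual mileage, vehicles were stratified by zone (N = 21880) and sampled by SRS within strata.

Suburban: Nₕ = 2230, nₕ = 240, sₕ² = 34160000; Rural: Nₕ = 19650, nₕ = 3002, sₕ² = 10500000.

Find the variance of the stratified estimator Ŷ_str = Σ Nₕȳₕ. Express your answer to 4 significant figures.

1.776 × 10^12

Var(Ŷ_str) = Σₕ Nₕ²(1 − fₕ)sₕ²/nₕ.
Suburban: 2230²·(1 − 240/2230)·34160000/240 = 6.3163263 × 10^11.
Rural: 19650²·(1 − 3002/19650)·10500000/3002 = 1.1442034 × 10^12.
Sum = 1.775836 × 10^12.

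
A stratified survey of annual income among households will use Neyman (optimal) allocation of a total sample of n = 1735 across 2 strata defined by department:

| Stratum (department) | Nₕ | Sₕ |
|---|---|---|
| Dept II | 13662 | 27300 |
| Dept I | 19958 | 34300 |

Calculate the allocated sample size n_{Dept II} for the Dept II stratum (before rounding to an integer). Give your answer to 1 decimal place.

611.9

Neyman allocation: nₕ = n·NₕSₕ / Σⱼ NⱼSⱼ.
Σ NⱼSⱼ = 13662·27300 + 19958·34300 = 1.057532 × 10^9.
n_{Dept II} = 1735·13662·27300 / (1.057532 × 10^9) = 611.9.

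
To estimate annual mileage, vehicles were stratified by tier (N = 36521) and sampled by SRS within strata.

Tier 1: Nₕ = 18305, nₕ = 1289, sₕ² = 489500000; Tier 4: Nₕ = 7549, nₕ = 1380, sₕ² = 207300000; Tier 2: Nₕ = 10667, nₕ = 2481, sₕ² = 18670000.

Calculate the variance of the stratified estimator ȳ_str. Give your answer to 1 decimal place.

94420.8

Var(ȳ_str) = Σₕ Wₕ²(1 − fₕ)sₕ²/nₕ with Wₕ = Nₕ/N, N = 36521.
Tier 1: Wₕ = 0.50121848; term = 0.50121848²·(1 − 0.07041792)·489500000/1289 = 88683.264.
Tier 4: Wₕ = 0.20670299; term = 0.20670299²·(1 − 0.18280567)·207300000/1380 = 5244.9227.
Tier 2: Wₕ = 0.29207853; term = 0.29207853²·(1 − 0.23258648)·18670000/2481 = 492.65883.
Sum = 94420.846.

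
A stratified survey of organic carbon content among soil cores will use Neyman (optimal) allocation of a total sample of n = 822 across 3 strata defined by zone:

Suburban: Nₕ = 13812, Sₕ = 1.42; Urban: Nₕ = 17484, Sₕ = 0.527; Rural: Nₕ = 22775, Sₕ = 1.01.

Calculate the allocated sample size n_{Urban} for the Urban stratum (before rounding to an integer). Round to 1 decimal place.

146.1

Neyman allocation: nₕ = n·NₕSₕ / Σⱼ NⱼSⱼ.
Σ NⱼSⱼ = 13812·1.42 + 17484·0.527 + 22775·1.01 = 51829.858.
n_{Urban} = 822·17484·0.527 / 51829.858 = 146.1.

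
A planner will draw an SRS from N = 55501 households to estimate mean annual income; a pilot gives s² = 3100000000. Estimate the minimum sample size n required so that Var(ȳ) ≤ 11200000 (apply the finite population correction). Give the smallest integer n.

Without fpc, n₀ = s²/D = 3100000000/11200000 = 276.7857.
With fpc, (1 − n/N)·s²/n ≤ D requires n ≥ n₀/(1 + n₀/N) = 276.7857/(1 + 276.7857/55501) = 275.4122.
Rounding up, n = 276.

276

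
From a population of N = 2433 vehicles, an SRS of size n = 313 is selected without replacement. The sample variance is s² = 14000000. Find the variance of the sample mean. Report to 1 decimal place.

38974.2

Under SRS without replacement, Var(ȳ) = (1 − f)·s²/n with f = n/N = 313/2433 = 0.12864776.
Var(ȳ) = (1 − 0.12864776)·14000000/313 = 0.87135224·44728.435 = 38974.222.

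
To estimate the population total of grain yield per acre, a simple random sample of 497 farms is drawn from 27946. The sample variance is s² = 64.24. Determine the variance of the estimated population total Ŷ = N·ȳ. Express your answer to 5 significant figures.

Var(Ŷ) = N²·Var(ȳ) = N²·(1 − n/N)·s²/n.
f = 497/27946 = 0.01778430; Var(ȳ) = 0.98221570·64.24/497 = 0.12695681.
Var(Ŷ) = 27946² · 0.12695681 = 9.9150592 × 10^7.

9.9151 × 10^7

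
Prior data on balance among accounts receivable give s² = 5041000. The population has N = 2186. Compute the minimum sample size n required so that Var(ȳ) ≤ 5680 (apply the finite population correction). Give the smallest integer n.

Without fpc, n₀ = s²/D = 5041000/5680 = 887.5000.
With fpc, (1 − n/N)·s²/n ≤ D requires n ≥ n₀/(1 + n₀/N) = 887.5000/(1 + 887.5000/2186) = 631.2266.
Rounding up, n = 632.

632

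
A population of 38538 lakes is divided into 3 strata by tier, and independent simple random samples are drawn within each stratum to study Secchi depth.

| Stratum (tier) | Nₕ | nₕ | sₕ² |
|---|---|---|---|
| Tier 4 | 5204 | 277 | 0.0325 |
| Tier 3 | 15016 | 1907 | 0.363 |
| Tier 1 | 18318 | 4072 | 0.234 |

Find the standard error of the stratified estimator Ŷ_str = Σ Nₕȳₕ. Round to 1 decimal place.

235.5

Var(Ŷ_str) = Σₕ Nₕ²(1 − fₕ)sₕ²/nₕ.
Tier 4: 5204²·(1 − 277/5204)·0.0325/277 = 3008.3159.
Tier 3: 15016²·(1 − 1907/15016)·0.363/1907 = 37469.66.
Tier 1: 18318²·(1 − 4072/18318)·0.234/4072 = 14996.126.
Sum = 55474.102.
SE = √(55474.102) = 235.5.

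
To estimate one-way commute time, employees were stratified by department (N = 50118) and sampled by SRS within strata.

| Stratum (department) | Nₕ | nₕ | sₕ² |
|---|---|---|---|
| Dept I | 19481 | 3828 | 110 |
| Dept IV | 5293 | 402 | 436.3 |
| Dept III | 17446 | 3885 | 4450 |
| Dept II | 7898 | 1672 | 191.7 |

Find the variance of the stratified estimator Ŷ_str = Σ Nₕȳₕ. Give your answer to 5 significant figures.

3.1349 × 10^8

Var(Ŷ_str) = Σₕ Nₕ²(1 − fₕ)sₕ²/nₕ.
Dept I: 19481²·(1 − 3828/19481)·110/3828 = 8.7625314 × 10^6.
Dept IV: 5293²·(1 − 402/5293)·436.3/402 = 2.809692 × 10^7.
Dept III: 17446²·(1 − 3885/17446)·4450/3885 = 2.7099206 × 10^8.
Dept II: 7898²·(1 − 1672/7898)·191.7/1672 = 5.6378314 × 10^6.
Sum = 3.1348934 × 10^8.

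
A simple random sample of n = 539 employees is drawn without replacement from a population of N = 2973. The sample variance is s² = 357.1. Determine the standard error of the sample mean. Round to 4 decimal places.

0.7365

Under SRS without replacement, Var(ȳ) = (1 − f)·s²/n with f = n/N = 539/2973 = 0.18129835.
Var(ȳ) = (1 − 0.18129835)·357.1/539 = 0.81870165·0.66252319 = 0.54240883.
SE(ȳ) = √(0.54240883) = 0.7365.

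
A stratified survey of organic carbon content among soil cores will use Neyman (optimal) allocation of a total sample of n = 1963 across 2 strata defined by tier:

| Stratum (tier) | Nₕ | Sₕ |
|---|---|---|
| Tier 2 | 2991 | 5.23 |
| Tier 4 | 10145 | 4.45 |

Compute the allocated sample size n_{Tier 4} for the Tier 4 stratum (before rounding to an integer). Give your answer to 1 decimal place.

1457.9

Neyman allocation: nₕ = n·NₕSₕ / Σⱼ NⱼSⱼ.
Σ NⱼSⱼ = 2991·5.23 + 10145·4.45 = 60788.18.
n_{Tier 4} = 1963·10145·4.45 / 60788.18 = 1457.9.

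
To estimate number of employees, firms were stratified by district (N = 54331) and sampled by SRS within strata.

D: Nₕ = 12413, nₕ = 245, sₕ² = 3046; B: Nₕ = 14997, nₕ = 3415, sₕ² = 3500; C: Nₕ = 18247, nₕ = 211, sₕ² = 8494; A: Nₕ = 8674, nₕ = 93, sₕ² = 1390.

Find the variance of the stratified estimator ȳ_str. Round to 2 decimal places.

5.56

Var(ȳ_str) = Σₕ Wₕ²(1 − fₕ)sₕ²/nₕ with Wₕ = Nₕ/N, N = 54331.
D: Wₕ = 0.22846993; term = 0.22846993²·(1 − 0.01973737)·3046/245 = 0.63615709.
B: Wₕ = 0.27603026; term = 0.27603026²·(1 − 0.22771221)·3500/3415 = 0.060307301.
C: Wₕ = 0.33584878; term = 0.33584878²·(1 − 0.01156354)·8494/211 = 4.488137.
A: Wₕ = 0.15965103; term = 0.15965103²·(1 − 0.01072170)·1390/93 = 0.37687191.
Sum = 5.5614733.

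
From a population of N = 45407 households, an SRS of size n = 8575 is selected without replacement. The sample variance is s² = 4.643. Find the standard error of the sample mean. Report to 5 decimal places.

Under SRS without replacement, Var(ȳ) = (1 − f)·s²/n with f = n/N = 8575/45407 = 0.18884753.
Var(ȳ) = (1 − 0.18884753)·4.643/8575 = 0.81115247·5.4145773 × 10^-4 = 4.3920477 × 10^-4.
SE(ȳ) = √(4.3920477 × 10^-4) = 0.02096.

0.02096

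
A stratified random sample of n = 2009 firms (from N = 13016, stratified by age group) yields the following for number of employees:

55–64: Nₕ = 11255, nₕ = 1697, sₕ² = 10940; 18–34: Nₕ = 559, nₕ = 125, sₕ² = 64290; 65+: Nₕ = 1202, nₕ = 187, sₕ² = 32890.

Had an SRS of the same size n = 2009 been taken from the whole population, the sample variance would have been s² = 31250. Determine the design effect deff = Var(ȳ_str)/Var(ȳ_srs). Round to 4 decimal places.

Var(ȳ_str) = Σ Wₕ²(1−fₕ)sₕ²/nₕ with Wₕ = Nₕ/13016:
  55–64: (11255/13016)²·(1−1697/11255)·10940/1697 = 4.0934824
  18–34: (559/13016)²·(1−125/559)·64290/125 = 0.73651207
  65+: (1202/13016)²·(1−187/1202)·32890/187 = 1.2665948
  → Var(ȳ_str) = 6.0965893.
Var(ȳ_srs) = (1 − 2009/13016)·31250/2009 = 13.154111.
deff = 6.0965893 / 13.154111 = 0.4635.

0.4635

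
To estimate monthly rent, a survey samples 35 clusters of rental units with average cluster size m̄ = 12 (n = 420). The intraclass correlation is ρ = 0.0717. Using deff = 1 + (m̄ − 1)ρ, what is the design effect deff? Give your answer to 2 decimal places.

deff = 1 + (12 − 1)·0.0717 = 1 + 0.7887 = 1.7887.

1.79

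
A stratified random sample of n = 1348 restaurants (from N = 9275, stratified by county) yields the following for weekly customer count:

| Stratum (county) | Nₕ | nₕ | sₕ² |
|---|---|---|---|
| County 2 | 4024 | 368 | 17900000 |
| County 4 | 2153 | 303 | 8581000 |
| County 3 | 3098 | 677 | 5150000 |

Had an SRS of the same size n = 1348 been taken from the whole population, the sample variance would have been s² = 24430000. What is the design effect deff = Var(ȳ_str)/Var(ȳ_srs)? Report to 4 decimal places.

Var(ȳ_str) = Σ Wₕ²(1−fₕ)sₕ²/nₕ with Wₕ = Nₕ/9275:
  County 2: (4024/9275)²·(1−368/4024)·17900000/368 = 8318.4332
  County 4: (2153/9275)²·(1−303/2153)·8581000/303 = 1311.243
  County 3: (3098/9275)²·(1−677/3098)·5150000/677 = 663.23422
  → Var(ȳ_str) = 10292.91.
Var(ȳ_srs) = (1 − 1348/9275)·24430000/1348 = 15489.183.
deff = 10292.91 / 15489.183 = 0.6645.

0.6645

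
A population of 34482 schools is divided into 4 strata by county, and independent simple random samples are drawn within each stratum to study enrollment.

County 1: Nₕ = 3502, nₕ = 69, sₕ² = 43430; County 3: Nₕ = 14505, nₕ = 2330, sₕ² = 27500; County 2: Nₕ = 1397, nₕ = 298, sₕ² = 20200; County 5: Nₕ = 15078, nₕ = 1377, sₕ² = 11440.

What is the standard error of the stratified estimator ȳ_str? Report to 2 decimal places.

3.11

Var(ȳ_str) = Σₕ Wₕ²(1 − fₕ)sₕ²/nₕ with Wₕ = Nₕ/N, N = 34482.
County 1: Wₕ = 0.10156023; term = 0.10156023²·(1 − 0.01970303)·43430/69 = 6.3642289.
County 3: Wₕ = 0.42065425; term = 0.42065425²·(1 − 0.16063426)·27500/2330 = 1.7529865.
County 2: Wₕ = 0.04051389; term = 0.04051389²·(1 − 0.21331424)·20200/298 = 0.087527457.
County 5: Wₕ = 0.43727162; term = 0.43727162²·(1 − 0.09132511)·11440/1377 = 1.4434548.
Sum = 9.6481977.
SE = √(9.6481977) = 3.11.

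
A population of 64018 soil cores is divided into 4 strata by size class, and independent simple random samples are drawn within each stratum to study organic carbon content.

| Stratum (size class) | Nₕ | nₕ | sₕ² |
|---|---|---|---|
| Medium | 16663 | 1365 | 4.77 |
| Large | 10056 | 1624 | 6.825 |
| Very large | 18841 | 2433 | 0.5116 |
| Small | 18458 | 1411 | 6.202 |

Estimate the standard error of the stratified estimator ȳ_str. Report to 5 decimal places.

0.02564

Var(ȳ_str) = Σₕ Wₕ²(1 − fₕ)sₕ²/nₕ with Wₕ = Nₕ/N, N = 64018.
Medium: Wₕ = 0.26028617; term = 0.26028617²·(1 − 0.08191802)·4.77/1365 = 2.1735487 × 10^-4.
Large: Wₕ = 0.15708082; term = 0.15708082²·(1 − 0.16149562)·6.825/1624 = 8.694974 × 10^-5.
Very large: Wₕ = 0.29430785; term = 0.29430785²·(1 − 0.12913327)·0.5116/2433 = 1.5861484 × 10^-5.
Small: Wₕ = 0.28832516; term = 0.28832516²·(1 − 0.07644382)·6.202/1411 = 3.3746843 × 10^-4.
Sum = 6.5763452 × 10^-4.
SE = √(6.5763452 × 10^-4) = 0.02564.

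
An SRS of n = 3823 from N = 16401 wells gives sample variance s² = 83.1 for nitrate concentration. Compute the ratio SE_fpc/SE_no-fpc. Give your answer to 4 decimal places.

f = n/N = 3823/16401 = 0.23309554.
SE_no-fpc = √(s²/n) = 0.14743424; SE_fpc = √((1−f)s²/n) = 0.12911271.
Ratio = √(1−f) = 0.87573081.

0.8757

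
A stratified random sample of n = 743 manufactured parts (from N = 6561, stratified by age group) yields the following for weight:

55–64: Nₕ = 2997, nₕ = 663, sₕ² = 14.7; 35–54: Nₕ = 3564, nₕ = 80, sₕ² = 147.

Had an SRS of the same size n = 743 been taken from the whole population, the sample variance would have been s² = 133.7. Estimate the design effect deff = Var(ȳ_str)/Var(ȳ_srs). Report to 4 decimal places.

Var(ȳ_str) = Σ Wₕ²(1−fₕ)sₕ²/nₕ with Wₕ = Nₕ/6561:
  55–64: (2997/6561)²·(1−663/2997)·14.7/663 = 0.0036028927
  35–54: (3564/6561)²·(1−80/3564)·147/80 = 0.53003325
  → Var(ȳ_str) = 0.53363614.
Var(ȳ_srs) = (1 − 743/6561)·133.7/743 = 0.15956817.
deff = 0.53363614 / 0.15956817 = 3.3443.

3.3443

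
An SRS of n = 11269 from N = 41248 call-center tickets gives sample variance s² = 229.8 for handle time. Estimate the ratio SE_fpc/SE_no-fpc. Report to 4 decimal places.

0.8525

f = n/N = 11269/41248 = 0.27320112.
SE_no-fpc = √(s²/n) = 0.14280135; SE_fpc = √((1−f)s²/n) = 0.12174172.
Ratio = √(1−f) = 0.85252500.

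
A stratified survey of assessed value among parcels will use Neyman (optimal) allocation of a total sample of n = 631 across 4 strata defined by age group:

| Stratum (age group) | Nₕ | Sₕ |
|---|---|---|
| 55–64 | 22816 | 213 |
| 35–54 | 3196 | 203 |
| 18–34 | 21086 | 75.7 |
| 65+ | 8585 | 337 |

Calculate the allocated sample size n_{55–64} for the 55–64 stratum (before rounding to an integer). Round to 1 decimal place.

Neyman allocation: nₕ = n·NₕSₕ / Σⱼ NⱼSⱼ.
Σ NⱼSⱼ = 22816·213 + 3196·203 + 21086·75.7 + 8585·337 = 9.9979512 × 10^6.
n_{55–64} = 631·22816·213 / (9.9979512 × 10^6) = 306.7.

306.7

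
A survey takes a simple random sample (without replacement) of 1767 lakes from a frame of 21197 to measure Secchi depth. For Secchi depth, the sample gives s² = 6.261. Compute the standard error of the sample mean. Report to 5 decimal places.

Under SRS without replacement, Var(ȳ) = (1 − f)·s²/n with f = n/N = 1767/21197 = 0.08336085.
Var(ȳ) = (1 − 0.08336085)·6.261/1767 = 0.91663915·0.0035432937 = 0.0032479217.
SE(ȳ) = √(0.0032479217) = 0.05699.

0.05699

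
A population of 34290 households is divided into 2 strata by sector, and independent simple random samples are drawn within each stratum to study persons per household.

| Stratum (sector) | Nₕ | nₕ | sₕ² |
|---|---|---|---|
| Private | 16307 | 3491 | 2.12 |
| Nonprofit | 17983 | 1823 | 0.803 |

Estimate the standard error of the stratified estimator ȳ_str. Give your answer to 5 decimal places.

Var(ȳ_str) = Σₕ Wₕ²(1 − fₕ)sₕ²/nₕ with Wₕ = Nₕ/N, N = 34290.
Private: Wₕ = 0.47556139; term = 0.47556139²·(1 − 0.21407984)·2.12/3491 = 1.0793881 × 10^-4.
Nonprofit: Wₕ = 0.52443861; term = 0.52443861²·(1 − 0.10137352)·0.803/1823 = 1.0886729 × 10^-4.
Sum = 2.168061 × 10^-4.
SE = √(2.168061 × 10^-4) = 0.01472.

0.01472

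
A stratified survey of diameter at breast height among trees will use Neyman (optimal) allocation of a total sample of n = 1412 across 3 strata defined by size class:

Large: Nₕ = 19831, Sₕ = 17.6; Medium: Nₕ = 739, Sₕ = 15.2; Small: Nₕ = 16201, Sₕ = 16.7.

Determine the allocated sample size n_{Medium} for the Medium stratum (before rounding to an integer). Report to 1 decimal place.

Neyman allocation: nₕ = n·NₕSₕ / Σⱼ NⱼSⱼ.
Σ NⱼSⱼ = 19831·17.6 + 739·15.2 + 16201·16.7 = 630815.1.
n_{Medium} = 1412·739·15.2 / 630815.1 = 25.1.

25.1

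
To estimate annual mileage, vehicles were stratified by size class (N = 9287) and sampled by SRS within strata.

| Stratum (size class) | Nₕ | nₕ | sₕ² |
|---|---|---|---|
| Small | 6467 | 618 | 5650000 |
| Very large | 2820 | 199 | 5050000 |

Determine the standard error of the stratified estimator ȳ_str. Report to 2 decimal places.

78.64

Var(ȳ_str) = Σₕ Wₕ²(1 − fₕ)sₕ²/nₕ with Wₕ = Nₕ/N, N = 9287.
Small: Wₕ = 0.69634974; term = 0.69634974²·(1 − 0.09556208)·5650000/618 = 4009.5309.
Very large: Wₕ = 0.30365026; term = 0.30365026²·(1 − 0.07056738)·5050000/199 = 2174.721.
Sum = 6184.2519.
SE = √(6184.2519) = 78.64.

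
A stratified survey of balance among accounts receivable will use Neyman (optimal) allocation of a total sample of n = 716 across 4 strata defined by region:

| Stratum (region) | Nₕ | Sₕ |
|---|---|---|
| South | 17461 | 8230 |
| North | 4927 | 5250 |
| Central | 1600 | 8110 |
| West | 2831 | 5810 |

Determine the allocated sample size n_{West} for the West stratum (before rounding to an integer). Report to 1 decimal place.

Neyman allocation: nₕ = n·NₕSₕ / Σⱼ NⱼSⱼ.
Σ NⱼSⱼ = 17461·8230 + 4927·5250 + 1600·8110 + 2831·5810 = 1.9899489 × 10^8.
n_{West} = 716·2831·5810 / (1.9899489 × 10^8) = 59.2.

59.2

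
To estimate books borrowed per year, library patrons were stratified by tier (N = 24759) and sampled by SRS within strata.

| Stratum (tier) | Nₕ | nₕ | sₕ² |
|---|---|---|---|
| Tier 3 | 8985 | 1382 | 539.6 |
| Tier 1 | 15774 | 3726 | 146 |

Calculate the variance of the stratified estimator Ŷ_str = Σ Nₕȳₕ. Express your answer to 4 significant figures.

Var(Ŷ_str) = Σₕ Nₕ²(1 − fₕ)sₕ²/nₕ.
Tier 3: 8985²·(1 − 1382/8985)·539.6/1382 = 2.6672699 × 10^7.
Tier 1: 15774²·(1 − 3726/15774)·146/3726 = 7.4467505 × 10^6.
Sum = 3.411945 × 10^7.

3.412 × 10^7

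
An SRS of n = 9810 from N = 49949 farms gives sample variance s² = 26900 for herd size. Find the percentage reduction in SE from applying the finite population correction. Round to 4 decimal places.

10.3563

f = n/N = 9810/49949 = 0.19640033.
SE_no-fpc = √(s²/n) = 1.6559287; SE_fpc = √((1−f)s²/n) = 1.4844361.
Ratio = √(1−f) = 0.89643721. Reduction = 100·(1 − 0.89643721) = 10.3563%.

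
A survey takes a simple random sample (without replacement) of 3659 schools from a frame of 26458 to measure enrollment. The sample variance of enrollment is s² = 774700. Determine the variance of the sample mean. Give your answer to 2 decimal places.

Under SRS without replacement, Var(ȳ) = (1 − f)·s²/n with f = n/N = 3659/26458 = 0.13829466.
Var(ȳ) = (1 − 0.13829466)·774700/3659 = 0.86170534·211.72451 = 182.44415.

182.44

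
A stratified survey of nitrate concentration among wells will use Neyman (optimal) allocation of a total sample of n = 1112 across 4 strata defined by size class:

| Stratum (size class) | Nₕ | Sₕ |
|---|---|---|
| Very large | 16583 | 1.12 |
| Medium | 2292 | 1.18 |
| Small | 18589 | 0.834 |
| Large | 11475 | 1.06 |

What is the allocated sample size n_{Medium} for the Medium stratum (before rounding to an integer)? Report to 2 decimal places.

61.45

Neyman allocation: nₕ = n·NₕSₕ / Σⱼ NⱼSⱼ.
Σ NⱼSⱼ = 16583·1.12 + 2292·1.18 + 18589·0.834 + 11475·1.06 = 48944.246.
n_{Medium} = 1112·2292·1.18 / 48944.246 = 61.45.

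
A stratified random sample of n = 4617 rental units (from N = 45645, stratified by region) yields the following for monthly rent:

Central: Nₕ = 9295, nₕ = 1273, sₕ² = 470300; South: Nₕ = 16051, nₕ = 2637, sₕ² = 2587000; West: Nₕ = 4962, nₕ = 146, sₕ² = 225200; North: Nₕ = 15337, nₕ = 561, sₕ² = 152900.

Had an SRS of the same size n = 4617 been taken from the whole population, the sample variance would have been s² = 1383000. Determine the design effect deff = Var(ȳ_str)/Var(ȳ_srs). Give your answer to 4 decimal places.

Var(ȳ_str) = Σ Wₕ²(1−fₕ)sₕ²/nₕ with Wₕ = Nₕ/45645:
  Central: (9295/45645)²·(1−1273/9295)·470300/1273 = 13.221849
  South: (16051/45645)²·(1−2637/16051)·2587000/2637 = 101.38186
  West: (4962/45645)²·(1−146/4962)·225200/146 = 17.691813
  North: (15337/45645)²·(1−561/15337)·152900/561 = 29.645276
  → Var(ȳ_str) = 161.9408.
Var(ȳ_srs) = (1 − 4617/45645)·1383000/4617 = 269.24611.
deff = 161.9408 / 269.24611 = 0.6015.

0.6015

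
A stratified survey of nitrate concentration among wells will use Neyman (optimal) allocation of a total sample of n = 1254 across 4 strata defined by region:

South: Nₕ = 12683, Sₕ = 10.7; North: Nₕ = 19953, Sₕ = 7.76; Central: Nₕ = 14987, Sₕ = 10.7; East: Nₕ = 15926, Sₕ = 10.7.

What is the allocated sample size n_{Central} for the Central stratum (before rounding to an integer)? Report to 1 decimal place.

323.7

Neyman allocation: nₕ = n·NₕSₕ / Σⱼ NⱼSⱼ.
Σ NⱼSⱼ = 12683·10.7 + 19953·7.76 + 14987·10.7 + 15926·10.7 = 621312.48.
n_{Central} = 1254·14987·10.7 / 621312.48 = 323.7.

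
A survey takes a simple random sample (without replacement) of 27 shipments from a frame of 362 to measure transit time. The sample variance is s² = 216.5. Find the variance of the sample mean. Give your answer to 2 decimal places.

7.42

Under SRS without replacement, Var(ȳ) = (1 − f)·s²/n with f = n/N = 27/362 = 0.07458564.
Var(ȳ) = (1 − 0.07458564)·216.5/27 = 0.92541436·8.0185185 = 7.4204522.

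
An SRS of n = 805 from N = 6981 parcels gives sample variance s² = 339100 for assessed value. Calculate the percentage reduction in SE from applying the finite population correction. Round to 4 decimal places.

5.9422

f = n/N = 805/6981 = 0.11531299.
SE_no-fpc = √(s²/n) = 20.524187; SE_fpc = √((1−f)s²/n) = 19.304599.
Ratio = √(1−f) = 0.94057802. Reduction = 100·(1 − 0.94057802) = 5.9422%.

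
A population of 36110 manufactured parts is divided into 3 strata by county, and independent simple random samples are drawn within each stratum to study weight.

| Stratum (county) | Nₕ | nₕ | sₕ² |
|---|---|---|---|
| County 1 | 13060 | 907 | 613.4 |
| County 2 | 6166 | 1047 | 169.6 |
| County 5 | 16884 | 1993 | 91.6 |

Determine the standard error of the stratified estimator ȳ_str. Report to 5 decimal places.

0.30839

Var(ȳ_str) = Σₕ Wₕ²(1 − fₕ)sₕ²/nₕ with Wₕ = Nₕ/N, N = 36110.
County 1: Wₕ = 0.36167267; term = 0.36167267²·(1 − 0.06944870)·613.4/907 = 0.082320535.
County 2: Wₕ = 0.17075602; term = 0.17075602²·(1 − 0.16980214)·169.6/1047 = 0.0039211444.
County 5: Wₕ = 0.46757131; term = 0.46757131²·(1 − 0.11804075)·91.6/1993 = 0.0088620135.
Sum = 0.095103693.
SE = √(0.095103693) = 0.30839.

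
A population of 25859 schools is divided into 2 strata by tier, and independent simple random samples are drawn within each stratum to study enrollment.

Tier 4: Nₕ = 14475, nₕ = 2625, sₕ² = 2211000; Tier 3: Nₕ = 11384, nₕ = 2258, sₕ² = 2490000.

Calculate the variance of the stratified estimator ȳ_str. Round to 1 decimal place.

Var(ȳ_str) = Σₕ Wₕ²(1 − fₕ)sₕ²/nₕ with Wₕ = Nₕ/N, N = 25859.
Tier 4: Wₕ = 0.55976643; term = 0.55976643²·(1 − 0.18134715)·2211000/2625 = 216.05927.
Tier 3: Wₕ = 0.44023357; term = 0.44023357²·(1 − 0.19834856)·2490000/2258 = 171.32759.
Sum = 387.38686.

387.4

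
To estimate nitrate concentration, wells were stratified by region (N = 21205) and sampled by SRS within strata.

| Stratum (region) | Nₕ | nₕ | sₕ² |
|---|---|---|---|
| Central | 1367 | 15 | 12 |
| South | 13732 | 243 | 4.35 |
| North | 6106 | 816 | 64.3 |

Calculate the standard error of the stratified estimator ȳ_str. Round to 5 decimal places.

0.12776

Var(ȳ_str) = Σₕ Wₕ²(1 − fₕ)sₕ²/nₕ with Wₕ = Nₕ/N, N = 21205.
Central: Wₕ = 0.06446593; term = 0.06446593²·(1 − 0.01097293)·12/15 = 0.0032882031.
South: Wₕ = 0.64758312; term = 0.64758312²·(1 − 0.01769589)·4.35/243 = 0.007374286.
North: Wₕ = 0.28795095; term = 0.28795095²·(1 − 0.13363904)·64.3/816 = 0.0056605253.
Sum = 0.016323014.
SE = √(0.016323014) = 0.12776.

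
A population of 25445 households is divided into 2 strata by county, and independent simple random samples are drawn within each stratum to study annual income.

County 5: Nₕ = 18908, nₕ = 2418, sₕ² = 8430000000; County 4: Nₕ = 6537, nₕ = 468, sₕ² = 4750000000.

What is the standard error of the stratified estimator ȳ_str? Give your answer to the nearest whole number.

1517

Var(ȳ_str) = Σₕ Wₕ²(1 − fₕ)sₕ²/nₕ with Wₕ = Nₕ/N, N = 25445.
County 5: Wₕ = 0.74309295; term = 0.74309295²·(1 − 0.12788238)·8430000000/2418 = 1.6789301 × 10^6.
County 4: Wₕ = 0.25690705; term = 0.25690705²·(1 − 0.07159247)·4750000000/468 = 621925.65.
Sum = 2.3008558 × 10^6.
SE = √(2.3008558 × 10^6) = 1517.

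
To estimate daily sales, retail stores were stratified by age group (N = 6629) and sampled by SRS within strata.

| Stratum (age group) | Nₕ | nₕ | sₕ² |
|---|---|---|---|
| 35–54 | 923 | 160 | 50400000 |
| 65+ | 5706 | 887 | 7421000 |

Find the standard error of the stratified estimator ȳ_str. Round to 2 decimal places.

Var(ȳ_str) = Σₕ Wₕ²(1 − fₕ)sₕ²/nₕ with Wₕ = Nₕ/N, N = 6629.
35–54: Wₕ = 0.13923669; term = 0.13923669²·(1 − 0.17334778)·50400000/160 = 5048.2488.
65+: Wₕ = 0.86076331; term = 0.86076331²·(1 − 0.15545040)·7421000/887 = 5235.1782.
Sum = 10283.427.
SE = √(10283.427) = 101.41.

101.41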